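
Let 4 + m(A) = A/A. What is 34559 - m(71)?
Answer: 34562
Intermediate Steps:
m(A) = -3 (m(A) = -4 + A/A = -4 + 1 = -3)
34559 - m(71) = 34559 - 1*(-3) = 34559 + 3 = 34562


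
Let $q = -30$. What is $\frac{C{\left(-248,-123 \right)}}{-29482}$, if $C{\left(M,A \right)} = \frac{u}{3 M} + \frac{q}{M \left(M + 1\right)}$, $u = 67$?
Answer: $\frac{16639}{5417848176} \approx 3.0711 \cdot 10^{-6}$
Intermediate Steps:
$C{\left(M,A \right)} = \frac{67}{3 M} - \frac{30}{M \left(1 + M\right)}$ ($C{\left(M,A \right)} = \frac{67}{3 M} - \frac{30}{M \left(M + 1\right)} = 67 \frac{1}{3 M} - \frac{30}{M \left(1 + M\right)} = \frac{67}{3 M} - 30 \frac{1}{M \left(1 + M\right)} = \frac{67}{3 M} - \frac{30}{M \left(1 + M\right)}$)
$\frac{C{\left(-248,-123 \right)}}{-29482} = \frac{\frac{1}{3} \frac{1}{-248} \frac{1}{1 - 248} \left(-23 + 67 \left(-248\right)\right)}{-29482} = \frac{1}{3} \left(- \frac{1}{248}\right) \frac{1}{-247} \left(-23 - 16616\right) \left(- \frac{1}{29482}\right) = \frac{1}{3} \left(- \frac{1}{248}\right) \left(- \frac{1}{247}\right) \left(-16639\right) \left(- \frac{1}{29482}\right) = \left(- \frac{16639}{183768}\right) \left(- \frac{1}{29482}\right) = \frac{16639}{5417848176}$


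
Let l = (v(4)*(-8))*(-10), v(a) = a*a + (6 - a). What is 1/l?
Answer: 1/1440 ≈ 0.00069444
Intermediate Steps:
v(a) = 6 + a² - a (v(a) = a² + (6 - a) = 6 + a² - a)
l = 1440 (l = ((6 + 4² - 1*4)*(-8))*(-10) = ((6 + 16 - 4)*(-8))*(-10) = (18*(-8))*(-10) = -144*(-10) = 1440)
1/l = 1/1440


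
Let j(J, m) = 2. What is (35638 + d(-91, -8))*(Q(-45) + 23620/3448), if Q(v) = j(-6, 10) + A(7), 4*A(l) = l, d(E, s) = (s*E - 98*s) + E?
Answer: 677253225/1724 ≈ 3.9284e+5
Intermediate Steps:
d(E, s) = E - 98*s + E*s (d(E, s) = (E*s - 98*s) + E = (-98*s + E*s) + E = E - 98*s + E*s)
A(l) = l/4
Q(v) = 15/4 (Q(v) = 2 + (1/4)*7 = 2 + 7/4 = 15/4)
(35638 + d(-91, -8))*(Q(-45) + 23620/3448) = (35638 + (-91 - 98*(-8) - 91*(-8)))*(15/4 + 23620/3448) = (35638 + (-91 + 784 + 728))*(15/4 + 23620*(1/3448)) = (35638 + 1421)*(15/4 + 5905/862) = 37059*(18275/1724) = 677253225/1724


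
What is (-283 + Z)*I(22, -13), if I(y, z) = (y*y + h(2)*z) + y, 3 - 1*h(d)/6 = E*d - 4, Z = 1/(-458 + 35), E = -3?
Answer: 60812680/423 ≈ 1.4377e+5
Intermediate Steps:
Z = -1/423 (Z = 1/(-423) = -1/423 ≈ -0.0023641)
h(d) = 42 + 18*d (h(d) = 18 - 6*(-3*d - 4) = 18 - 6*(-4 - 3*d) = 18 + (24 + 18*d) = 42 + 18*d)
I(y, z) = y + y² + 78*z (I(y, z) = (y*y + (42 + 18*2)*z) + y = (y² + (42 + 36)*z) + y = (y² + 78*z) + y = y + y² + 78*z)
(-283 + Z)*I(22, -13) = (-283 - 1/423)*(22 + 22² + 78*(-13)) = -119710*(22 + 484 - 1014)/423 = -119710/423*(-508) = 60812680/423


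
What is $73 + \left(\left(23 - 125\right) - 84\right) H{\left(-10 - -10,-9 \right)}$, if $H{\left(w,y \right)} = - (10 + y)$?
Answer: $259$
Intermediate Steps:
$H{\left(w,y \right)} = -10 - y$
$73 + \left(\left(23 - 125\right) - 84\right) H{\left(-10 - -10,-9 \right)} = 73 + \left(\left(23 - 125\right) - 84\right) \left(-10 - -9\right) = 73 + \left(-102 - 84\right) \left(-10 + 9\right) = 73 - -186 = 73 + 186 = 259$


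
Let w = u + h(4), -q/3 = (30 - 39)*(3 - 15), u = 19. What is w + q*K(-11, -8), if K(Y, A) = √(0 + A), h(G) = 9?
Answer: 28 - 648*I*√2 ≈ 28.0 - 916.41*I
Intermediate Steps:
q = -324 (q = -3*(30 - 39)*(3 - 15) = -(-27)*(-12) = -3*108 = -324)
K(Y, A) = √A
w = 28 (w = 19 + 9 = 28)
w + q*K(-11, -8) = 28 - 648*I*√2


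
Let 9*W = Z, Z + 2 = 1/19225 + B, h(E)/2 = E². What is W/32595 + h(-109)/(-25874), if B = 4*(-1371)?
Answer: -68370312295888/72961444132875 ≈ -0.93707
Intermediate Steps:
B = -5484
h(E) = 2*E²
Z = -105468349/19225 (Z = -2 + (1/19225 - 5484) = -2 - 105429899/19225 = -105468349/19225 ≈ -5486.0)
W = -105468349/173025 (W = (⅑)*(-105468349/19225) = -105468349/173025 ≈ -609.56)
W/32595 + h(-109)/(-25874) = -105468349/173025/32595 + (2*(-109)²)/(-25874) = -105468349/173025*1/32595 + (2*11881)*(-1/25874) = -105468349/5639749875 + 23762*(-1/25874) = -105468349/5639749875 - 11881/12937 = -68370312295888/72961444132875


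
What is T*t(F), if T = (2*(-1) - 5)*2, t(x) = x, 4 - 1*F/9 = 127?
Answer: 15498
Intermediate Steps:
F = -1107 (F = 36 - 9*127 = 36 - 1143 = -1107)
T = -14 (T = (-2 - 5)*2 = -7*2 = -14)
T*t(F) = -14*(-1107) = 15498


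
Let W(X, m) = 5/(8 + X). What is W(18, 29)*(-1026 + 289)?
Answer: -3685/26 ≈ -141.73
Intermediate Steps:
W(18, 29)*(-1026 + 289) = (5/(8 + 18))*(-1026 + 289) = (5/26)*(-737) = -3685/26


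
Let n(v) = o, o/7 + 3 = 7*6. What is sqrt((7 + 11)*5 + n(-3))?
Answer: 11*sqrt(3) ≈ 19.053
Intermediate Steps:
o = 273 (o = -21 + 7*(7*6) = -21 + 7*42 = -21 + 294 = 273)
n(v) = 273
sqrt((7 + 11)*5 + n(-3)) = sqrt((7 + 11)*5 + 273) = sqrt(18*5 + 273) = sqrt(90 + 273) = sqrt(363) = 11*sqrt(3)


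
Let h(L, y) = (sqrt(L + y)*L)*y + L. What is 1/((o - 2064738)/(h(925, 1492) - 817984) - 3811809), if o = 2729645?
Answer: -8772753253929327460179/33440059807071678156058749478 - 229409537675*sqrt(2417)/16720029903535839078029374739 ≈ -2.6234e-7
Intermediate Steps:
h(L, y) = L + L*y*sqrt(L + y) (h(L, y) = (L*sqrt(L + y))*y + L = L*y*sqrt(L + y) + L = L + L*y*sqrt(L + y))
1/((o - 2064738)/(h(925, 1492) - 817984) - 3811809) = 1/((2729645 - 2064738)/(925*(1 + 1492*sqrt(925 + 1492)) - 817984) - 3811809) = 1/(664907/(925*(1 + 1492*sqrt(2417)) - 817984) - 3811809) = 1/(664907/((925 + 1380100*sqrt(2417)) - 817984) - 3811809) = 1/(664907/(-817059 + 1380100*sqrt(2417)) - 3811809) = 1/(-3811809 + 664907/(-817059 + 1380100*sqrt(2417)))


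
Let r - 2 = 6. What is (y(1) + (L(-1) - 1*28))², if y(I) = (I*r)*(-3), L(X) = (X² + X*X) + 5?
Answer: 2025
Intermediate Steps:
r = 8 (r = 2 + 6 = 8)
L(X) = 5 + 2*X² (L(X) = (X² + X²) + 5 = 2*X² + 5 = 5 + 2*X²)
y(I) = -24*I (y(I) = (I*8)*(-3) = (8*I)*(-3) = -24*I)
(y(1) + (L(-1) - 1*28))² = (-24*1 + ((5 + 2*(-1)²) - 1*28))² = (-24 + ((5 + 2*1) - 28))² = (-24 + ((5 + 2) - 28))² = (-24 + (7 - 28))² = (-24 - 21)² = (-45)² = 2025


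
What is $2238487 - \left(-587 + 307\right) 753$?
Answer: $2449327$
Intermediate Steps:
$2238487 - \left(-587 + 307\right) 753 = 2238487 - \left(-280\right) 753 = 2238487 - -210840 = 2238487 + 210840 = 2449327$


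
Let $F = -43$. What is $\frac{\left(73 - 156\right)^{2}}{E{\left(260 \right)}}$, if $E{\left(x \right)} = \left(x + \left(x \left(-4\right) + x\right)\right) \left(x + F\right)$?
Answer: $- \frac{6889}{112840} \approx -0.061051$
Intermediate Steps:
$E{\left(x \right)} = - 2 x \left(-43 + x\right)$ ($E{\left(x \right)} = \left(x + \left(x \left(-4\right) + x\right)\right) \left(x - 43\right) = \left(x + \left(- 4 x + x\right)\right) \left(-43 + x\right) = \left(x - 3 x\right) \left(-43 + x\right) = - 2 x \left(-43 + x\right)$)
$\frac{\left(73 - 156\right)^{2}}{E{\left(260 \right)}} = \frac{\left(73 - 156\right)^{2}}{2 \cdot 260 \left(43 - 260\right)} = \frac{\left(-83\right)^{2}}{2 \cdot 260 \left(43 - 260\right)} = \frac{6889}{2 \cdot 260 \left(-217\right)} = \frac{6889}{-112840} = 6889 \left(- \frac{1}{112840}\right) = - \frac{6889}{112840}$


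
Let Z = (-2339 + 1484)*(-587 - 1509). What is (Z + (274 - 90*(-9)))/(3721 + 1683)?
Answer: 448291/1351 ≈ 331.82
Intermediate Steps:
Z = 1792080 (Z = -855*(-2096) = 1792080)
(Z + (274 - 90*(-9)))/(3721 + 1683) = (1792080 + (274 - 90*(-9)))/(3721 + 1683) = (1792080 + (274 + 810))/5404 = (1792080 + 1084)*(1/5404) = 1793164*(1/5404) = 448291/1351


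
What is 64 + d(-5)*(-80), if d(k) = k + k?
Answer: 864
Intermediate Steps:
d(k) = 2*k
64 + d(-5)*(-80) = 64 + (2*(-5))*(-80) = 64 - 10*(-80) = 64 + 800 = 864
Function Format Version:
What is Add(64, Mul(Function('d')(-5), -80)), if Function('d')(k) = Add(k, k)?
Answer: 864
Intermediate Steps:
Function('d')(k) = Mul(2, k)
Add(64, Mul(Function('d')(-5), -80)) = Add(64, Mul(Mul(2, -5), -80)) = Add(64, Mul(-10, -80)) = Add(64, 800) = 864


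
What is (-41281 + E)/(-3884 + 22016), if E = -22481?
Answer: -10627/3022 ≈ -3.5165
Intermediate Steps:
(-41281 + E)/(-3884 + 22016) = (-41281 - 22481)/(-3884 + 22016) = -63762/18132 = -63762*1/18132 = -10627/3022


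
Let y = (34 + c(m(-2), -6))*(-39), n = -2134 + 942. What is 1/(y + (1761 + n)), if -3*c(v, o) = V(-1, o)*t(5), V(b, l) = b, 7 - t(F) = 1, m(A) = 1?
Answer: -1/835 ≈ -0.0011976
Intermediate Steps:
t(F) = 6 (t(F) = 7 - 1*1 = 7 - 1 = 6)
c(v, o) = 2 (c(v, o) = -(-1)*6/3 = -⅓*(-6) = 2)
n = -1192
y = -1404 (y = (34 + 2)*(-39) = 36*(-39) = -1404)
1/(y + (1761 + n)) = 1/(-1404 + (1761 - 1192)) = 1/(-1404 + 569) = 1/(-835) = -1/835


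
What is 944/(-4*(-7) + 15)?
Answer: 944/43 ≈ 21.953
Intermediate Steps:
944/(-4*(-7) + 15) = 944/(28 + 15) = 944/43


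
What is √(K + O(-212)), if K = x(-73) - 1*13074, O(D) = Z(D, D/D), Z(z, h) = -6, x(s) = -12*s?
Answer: 6*I*√339 ≈ 110.47*I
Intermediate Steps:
O(D) = -6
K = -12198 (K = -12*(-73) - 1*13074 = 876 - 13074 = -12198)
√(K + O(-212)) = √(-12198 - 6) = √(-12204) = 6*I*√339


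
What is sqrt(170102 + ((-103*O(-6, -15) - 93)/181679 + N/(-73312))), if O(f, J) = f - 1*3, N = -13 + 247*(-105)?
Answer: 9*sqrt(5821098377527520609162)/1664906356 ≈ 412.43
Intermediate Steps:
N = -25948 (N = -13 - 25935 = -25948)
O(f, J) = -3 + f (O(f, J) = f - 3 = -3 + f)
sqrt(170102 + ((-103*O(-6, -15) - 93)/181679 + N/(-73312))) = sqrt(170102 + ((-103*(-3 - 6) - 93)/181679 - 25948/(-73312))) = sqrt(170102 + ((-103*(-9) - 93)*(1/181679) - 25948*(-1/73312))) = sqrt(170102 + ((927 - 93)*(1/181679) + 6487/18328)) = sqrt(170102 + (834*(1/181679) + 6487/18328)) = sqrt(170102 + (834/181679 + 6487/18328)) = sqrt(170102 + 1193837225/3329812712) = sqrt(566408995773849/3329812712) = 9*sqrt(5821098377527520609162)/1664906356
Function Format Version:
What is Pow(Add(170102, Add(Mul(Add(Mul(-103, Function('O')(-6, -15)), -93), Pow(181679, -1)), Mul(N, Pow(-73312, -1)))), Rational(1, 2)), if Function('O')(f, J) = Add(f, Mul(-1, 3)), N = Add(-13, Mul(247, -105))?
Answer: Mul(Rational(9, 1664906356), Pow(5821098377527520609162, Rational(1, 2))) ≈ 412.43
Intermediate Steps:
N = -25948 (N = Add(-13, -25935) = -25948)
Function('O')(f, J) = Add(-3, f) (Function('O')(f, J) = Add(f, -3) = Add(-3, f))
Pow(Add(170102, Add(Mul(Add(Mul(-103, Function('O')(-6, -15)), -93), Pow(181679, -1)), Mul(N, Pow(-73312, -1)))), Rational(1, 2)) = Pow(Add(170102, Add(Mul(Add(Mul(-103, Add(-3, -6)), -93), Pow(181679, -1)), Mul(-25948, Pow(-73312, -1)))), Rational(1, 2)) = Pow(Add(170102, Add(Mul(Add(Mul(-103, -9), -93), Rational(1, 181679)), Mul(-25948, Rational(-1, 73312)))), Rational(1, 2)) = Pow(Add(170102, Add(Mul(Add(927, -93), Rational(1, 181679)), Rational(6487, 18328))), Rational(1, 2)) = Pow(Add(170102, Add(Mul(834, Rational(1, 181679)), Rational(6487, 18328))), Rational(1, 2)) = Pow(Add(170102, Add(Rational(834, 181679), Rational(6487, 18328))), Rational(1, 2)) = Pow(Add(170102, Rational(1193837225, 3329812712)), Rational(1, 2)) = Pow(Rational(566408995773849, 3329812712), Rational(1, 2)) = Mul(Rational(9, 1664906356), Pow(5821098377527520609162, Rational(1, 2)))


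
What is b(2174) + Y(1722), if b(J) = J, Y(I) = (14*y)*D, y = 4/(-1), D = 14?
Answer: 1390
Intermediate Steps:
y = -4 (y = 4*(-1) = -4)
Y(I) = -784 (Y(I) = (14*(-4))*14 = -56*14 = -784)
b(2174) + Y(1722) = 2174 - 784 = 1390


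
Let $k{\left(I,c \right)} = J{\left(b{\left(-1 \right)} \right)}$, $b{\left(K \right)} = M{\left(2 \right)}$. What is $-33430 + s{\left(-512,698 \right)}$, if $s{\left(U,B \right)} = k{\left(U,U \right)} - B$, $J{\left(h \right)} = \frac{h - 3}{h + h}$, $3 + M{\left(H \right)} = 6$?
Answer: $-34128$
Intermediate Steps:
$M{\left(H \right)} = 3$ ($M{\left(H \right)} = -3 + 6 = 3$)
$b{\left(K \right)} = 3$
$J{\left(h \right)} = \frac{-3 + h}{2 h}$
$k{\left(I,c \right)} = 0$ ($k{\left(I,c \right)} = \frac{-3 + 3}{2 \cdot 3} = \frac{1}{2} \cdot \frac{1}{3} \cdot 0 = 0$)
$s{\left(U,B \right)} = - B$ ($s{\left(U,B \right)} = 0 - B = - B$)
$-33430 + s{\left(-512,698 \right)} = -33430 - 698 = -34128$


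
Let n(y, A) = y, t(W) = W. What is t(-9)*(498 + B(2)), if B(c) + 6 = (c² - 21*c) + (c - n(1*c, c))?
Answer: -4086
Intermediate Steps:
B(c) = -6 + c² - 21*c (B(c) = -6 + ((c² - 21*c) + (c - c)) = -6 + ((c² - 21*c) + 0) = -6 + (c² - 21*c) = -6 + c² - 21*c)
t(-9)*(498 + B(2)) = -9*(498 + (-6 + 2² - 21*2)) = -9*(498 + (-6 + 4 - 42)) = -9*(498 - 44) = -9*454 = -4086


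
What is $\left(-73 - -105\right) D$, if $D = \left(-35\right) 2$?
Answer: $-2240$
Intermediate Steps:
$D = -70$
$\left(-73 - -105\right) D = \left(-73 - -105\right) \left(-70\right) = \left(-73 + 105\right) \left(-70\right) = 32 \left(-70\right) = -2240$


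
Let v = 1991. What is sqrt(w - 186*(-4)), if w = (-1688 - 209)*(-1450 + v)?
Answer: I*sqrt(1025533) ≈ 1012.7*I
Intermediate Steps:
w = -1026277 (w = (-1688 - 209)*(-1450 + 1991) = -1897*541 = -1026277)
sqrt(w - 186*(-4)) = sqrt(-1026277 - 186*(-4)) = sqrt(-1026277 + 744) = sqrt(-1025533) = I*sqrt(1025533)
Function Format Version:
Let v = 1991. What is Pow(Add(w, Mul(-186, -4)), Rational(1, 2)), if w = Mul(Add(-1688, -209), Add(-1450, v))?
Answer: Mul(I, Pow(1025533, Rational(1, 2))) ≈ Mul(1012.7, I)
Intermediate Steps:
w = -1026277 (w = Mul(Add(-1688, -209), Add(-1450, 1991)) = Mul(-1897, 541) = -1026277)
Pow(Add(w, Mul(-186, -4)), Rational(1, 2)) = Pow(Add(-1026277, Mul(-186, -4)), Rational(1, 2)) = Pow(Add(-1026277, 744), Rational(1, 2)) = Pow(-1025533, Rational(1, 2)) = Mul(I, Pow(1025533, Rational(1, 2)))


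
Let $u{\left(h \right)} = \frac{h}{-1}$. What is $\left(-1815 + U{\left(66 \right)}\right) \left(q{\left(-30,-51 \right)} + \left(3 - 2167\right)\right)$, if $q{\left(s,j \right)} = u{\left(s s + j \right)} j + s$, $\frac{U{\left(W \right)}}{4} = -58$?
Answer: $-84141935$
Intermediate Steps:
$U{\left(W \right)} = -232$ ($U{\left(W \right)} = 4 \left(-58\right) = -232$)
$u{\left(h \right)} = - h$ ($u{\left(h \right)} = h \left(-1\right) = - h$)
$q{\left(s,j \right)} = s + j \left(- j - s^{2}\right)$ ($q{\left(s,j \right)} = - (s s + j) j + s = - (s^{2} + j) j + s = - (j + s^{2}) j + s = \left(- j - s^{2}\right) j + s = j \left(- j - s^{2}\right) + s = s + j \left(- j - s^{2}\right)$)
$\left(-1815 + U{\left(66 \right)}\right) \left(q{\left(-30,-51 \right)} + \left(3 - 2167\right)\right) = \left(-1815 - 232\right) \left(\left(-30 - - 51 \left(-51 + \left(-30\right)^{2}\right)\right) + \left(3 - 2167\right)\right) = - 2047 \left(\left(-30 - - 51 \left(-51 + 900\right)\right) - 2164\right) = - 2047 \left(\left(-30 - \left(-51\right) 849\right) - 2164\right) = - 2047 \left(\left(-30 + 43299\right) - 2164\right) = - 2047 \left(43269 - 2164\right) = \left(-2047\right) 41105 = -84141935$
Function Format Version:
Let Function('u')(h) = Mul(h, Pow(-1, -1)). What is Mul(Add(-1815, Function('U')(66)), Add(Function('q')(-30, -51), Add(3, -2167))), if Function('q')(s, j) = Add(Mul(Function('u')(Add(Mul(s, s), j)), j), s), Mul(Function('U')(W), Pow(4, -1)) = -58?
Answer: -84141935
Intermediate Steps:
Function('U')(W) = -232 (Function('U')(W) = Mul(4, -58) = -232)
Function('u')(h) = Mul(-1, h) (Function('u')(h) = Mul(h, -1) = Mul(-1, h))
Function('q')(s, j) = Add(s, Mul(j, Add(Mul(-1, j), Mul(-1, Pow(s, 2))))) (Function('q')(s, j) = Add(Mul(Mul(-1, Add(Mul(s, s), j)), j), s) = Add(Mul(Mul(-1, Add(Pow(s, 2), j)), j), s) = Add(Mul(Mul(-1, Add(j, Pow(s, 2))), j), s) = Add(Mul(Add(Mul(-1, j), Mul(-1, Pow(s, 2))), j), s) = Add(Mul(j, Add(Mul(-1, j), Mul(-1, Pow(s, 2)))), s) = Add(s, Mul(j, Add(Mul(-1, j), Mul(-1, Pow(s, 2))))))
Mul(Add(-1815, Function('U')(66)), Add(Function('q')(-30, -51), Add(3, -2167))) = Mul(Add(-1815, -232), Add(Add(-30, Mul(-1, -51, Add(-51, Pow(-30, 2)))), Add(3, -2167))) = Mul(-2047, Add(Add(-30, Mul(-1, -51, Add(-51, 900))), -2164)) = Mul(-2047, Add(Add(-30, Mul(-1, -51, 849)), -2164)) = Mul(-2047, Add(Add(-30, 43299), -2164)) = Mul(-2047, Add(43269, -2164)) = Mul(-2047, 41105) = -84141935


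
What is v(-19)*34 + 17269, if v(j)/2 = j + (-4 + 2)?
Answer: 15841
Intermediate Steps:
v(j) = -4 + 2*j (v(j) = 2*(j + (-4 + 2)) = 2*(j - 2) = 2*(-2 + j) = -4 + 2*j)
v(-19)*34 + 17269 = (-4 + 2*(-19))*34 + 17269 = (-4 - 38)*34 + 17269 = -42*34 + 17269 = -1428 + 17269 = 15841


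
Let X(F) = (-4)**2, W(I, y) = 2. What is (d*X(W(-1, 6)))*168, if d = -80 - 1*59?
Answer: -373632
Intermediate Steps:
d = -139 (d = -80 - 59 = -139)
X(F) = 16
(d*X(W(-1, 6)))*168 = -139*16*168 = -2224*168 = -373632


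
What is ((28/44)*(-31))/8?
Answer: -217/88 ≈ -2.4659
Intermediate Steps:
((28/44)*(-31))/8 = ((28*(1/44))*(-31))*(⅛) = ((7/11)*(-31))*(⅛) = -217/11*⅛ = -217/88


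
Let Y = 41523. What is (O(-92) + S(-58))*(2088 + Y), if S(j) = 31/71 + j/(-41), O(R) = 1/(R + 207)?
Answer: 27154214706/334765 ≈ 81114.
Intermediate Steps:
O(R) = 1/(207 + R)
S(j) = 31/71 - j/41 (S(j) = 31*(1/71) + j*(-1/41) = 31/71 - j/41)
(O(-92) + S(-58))*(2088 + Y) = (1/(207 - 92) + (31/71 - 1/41*(-58)))*(2088 + 41523) = (1/115 + (31/71 + 58/41))*43611 = (1/115 + 5389/2911)*43611 = (622646/334765)*43611 = 27154214706/334765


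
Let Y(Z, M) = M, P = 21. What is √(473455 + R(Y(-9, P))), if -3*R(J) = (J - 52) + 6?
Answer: √4261170/3 ≈ 688.09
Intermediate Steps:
R(J) = 46/3 - J/3 (R(J) = -((J - 52) + 6)/3 = -((-52 + J) + 6)/3 = -(-46 + J)/3 = 46/3 - J/3)
√(473455 + R(Y(-9, P))) = √(473455 + (46/3 - ⅓*21)) = √(473455 + (46/3 - 7)) = √(473455 + 25/3) = √(1420390/3) = √4261170/3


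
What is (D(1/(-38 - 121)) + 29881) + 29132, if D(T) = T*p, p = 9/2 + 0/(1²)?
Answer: 6255375/106 ≈ 59013.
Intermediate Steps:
p = 9/2 (p = 9*(½) + 0/1 = 9/2 + 0*1 = 9/2 + 0 = 9/2 ≈ 4.5000)
D(T) = 9*T/2 (D(T) = T*(9/2) = 9*T/2)
(D(1/(-38 - 121)) + 29881) + 29132 = (9/(2*(-38 - 121)) + 29881) + 29132 = ((9/2)/(-159) + 29881) + 29132 = ((9/2)*(-1/159) + 29881) + 29132 = (-3/106 + 29881) + 29132 = 3167383/106 + 29132 = 6255375/106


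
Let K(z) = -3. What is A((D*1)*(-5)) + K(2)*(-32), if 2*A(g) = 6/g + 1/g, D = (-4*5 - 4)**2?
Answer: 552953/5760 ≈ 95.999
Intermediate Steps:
D = 576 (D = (-20 - 4)**2 = (-24)**2 = 576)
A(g) = 7/(2*g) (A(g) = (6/g + 1/g)/2 = (7/g)/2 = 7/(2*g))
A((D*1)*(-5)) + K(2)*(-32) = 7/(2*(((576*1)*(-5)))) - 3*(-32) = 7/(2*((576*(-5)))) + 96 = (7/2)/(-2880) + 96 = (7/2)*(-1/2880) + 96 = -7/5760 + 96 = 552953/5760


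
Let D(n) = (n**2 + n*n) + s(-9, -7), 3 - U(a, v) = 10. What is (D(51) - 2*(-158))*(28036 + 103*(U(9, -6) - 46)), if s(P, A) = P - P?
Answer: 124579886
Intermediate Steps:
U(a, v) = -7 (U(a, v) = 3 - 1*10 = 3 - 10 = -7)
s(P, A) = 0
D(n) = 2*n**2 (D(n) = (n**2 + n*n) + 0 = (n**2 + n**2) + 0 = 2*n**2 + 0 = 2*n**2)
(D(51) - 2*(-158))*(28036 + 103*(U(9, -6) - 46)) = (2*51**2 - 2*(-158))*(28036 + 103*(-7 - 46)) = (2*2601 + 316)*(28036 + 103*(-53)) = (5202 + 316)*(28036 - 5459) = 5518*22577 = 124579886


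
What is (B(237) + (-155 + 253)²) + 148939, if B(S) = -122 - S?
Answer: 158184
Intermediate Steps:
(B(237) + (-155 + 253)²) + 148939 = ((-122 - 1*237) + (-155 + 253)²) + 148939 = ((-122 - 237) + 98²) + 148939 = (-359 + 9604) + 148939 = 9245 + 148939 = 158184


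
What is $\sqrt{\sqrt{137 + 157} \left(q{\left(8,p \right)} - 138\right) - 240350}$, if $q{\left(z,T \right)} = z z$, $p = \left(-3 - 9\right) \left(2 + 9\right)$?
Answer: $\sqrt{-240350 - 518 \sqrt{6}} \approx 491.55 i$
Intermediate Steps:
$p = -132$ ($p = \left(-12\right) 11 = -132$)
$q{\left(z,T \right)} = z^{2}$
$\sqrt{\sqrt{137 + 157} \left(q{\left(8,p \right)} - 138\right) - 240350} = \sqrt{\sqrt{137 + 157} \left(8^{2} - 138\right) - 240350} = \sqrt{\sqrt{294} \left(64 - 138\right) - 240350} = \sqrt{7 \sqrt{6} \left(-74\right) - 240350} = \sqrt{- 518 \sqrt{6} - 240350} = \sqrt{-240350 - 518 \sqrt{6}}$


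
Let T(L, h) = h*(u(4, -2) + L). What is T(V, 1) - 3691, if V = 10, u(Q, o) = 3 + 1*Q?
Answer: -3674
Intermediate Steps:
u(Q, o) = 3 + Q
T(L, h) = h*(7 + L) (T(L, h) = h*((3 + 4) + L) = h*(7 + L))
T(V, 1) - 3691 = 1*(7 + 10) - 3691 = 1*17 - 3691 = 17 - 3691 = -3674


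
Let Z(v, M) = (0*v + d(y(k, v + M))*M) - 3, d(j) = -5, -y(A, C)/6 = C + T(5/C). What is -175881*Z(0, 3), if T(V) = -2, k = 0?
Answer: 3165858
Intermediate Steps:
y(A, C) = 12 - 6*C (y(A, C) = -6*(C - 2) = -6*(-2 + C) = 12 - 6*C)
Z(v, M) = -3 - 5*M (Z(v, M) = (0*v - 5*M) - 3 = (0 - 5*M) - 3 = -5*M - 3 = -3 - 5*M)
-175881*Z(0, 3) = -175881*(-3 - 5*3) = -175881*(-3 - 15) = -175881*(-18) = 3165858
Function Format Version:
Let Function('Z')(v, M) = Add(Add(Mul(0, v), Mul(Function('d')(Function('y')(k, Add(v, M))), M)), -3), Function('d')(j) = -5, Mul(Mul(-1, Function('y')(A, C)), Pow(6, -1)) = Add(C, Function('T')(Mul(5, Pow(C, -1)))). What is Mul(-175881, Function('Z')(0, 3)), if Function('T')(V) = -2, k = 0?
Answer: 3165858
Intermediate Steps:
Function('y')(A, C) = Add(12, Mul(-6, C)) (Function('y')(A, C) = Mul(-6, Add(C, -2)) = Mul(-6, Add(-2, C)) = Add(12, Mul(-6, C)))
Function('Z')(v, M) = Add(-3, Mul(-5, M)) (Function('Z')(v, M) = Add(Add(Mul(0, v), Mul(-5, M)), -3) = Add(Add(0, Mul(-5, M)), -3) = Add(Mul(-5, M), -3) = Add(-3, Mul(-5, M)))
Mul(-175881, Function('Z')(0, 3)) = Mul(-175881, Add(-3, Mul(-5, 3))) = Mul(-175881, Add(-3, -15)) = Mul(-175881, -18) = 3165858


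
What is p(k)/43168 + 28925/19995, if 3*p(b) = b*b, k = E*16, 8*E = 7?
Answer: 62497037/43157208 ≈ 1.4481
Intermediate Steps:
E = 7/8 (E = (⅛)*7 = 7/8 ≈ 0.87500)
k = 14 (k = (7/8)*16 = 14)
p(b) = b²/3 (p(b) = (b*b)/3 = b²/3)
p(k)/43168 + 28925/19995 = ((⅓)*14²)/43168 + 28925/19995 = ((⅓)*196)*(1/43168) + 28925*(1/19995) = (196/3)*(1/43168) + 5785/3999 = 49/32376 + 5785/3999 = 62497037/43157208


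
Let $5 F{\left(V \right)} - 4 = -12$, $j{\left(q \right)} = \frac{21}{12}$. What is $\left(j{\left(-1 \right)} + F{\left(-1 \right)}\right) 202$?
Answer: $\frac{303}{10} \approx 30.3$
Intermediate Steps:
$j{\left(q \right)} = \frac{7}{4}$ ($j{\left(q \right)} = 21 \cdot \frac{1}{12} = \frac{7}{4}$)
$F{\left(V \right)} = - \frac{8}{5}$ ($F{\left(V \right)} = \frac{4}{5} + \frac{1}{5} \left(-12\right) = \frac{4}{5} - \frac{12}{5} = - \frac{8}{5}$)
$\left(j{\left(-1 \right)} + F{\left(-1 \right)}\right) 202 = \left(\frac{7}{4} - \frac{8}{5}\right) 202 = \frac{3}{20} \cdot 202 = \frac{303}{10}$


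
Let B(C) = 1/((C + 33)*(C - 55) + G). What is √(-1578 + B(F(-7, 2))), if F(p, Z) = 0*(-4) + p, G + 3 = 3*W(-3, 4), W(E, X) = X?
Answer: I*√4054844605/1603 ≈ 39.724*I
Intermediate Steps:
G = 9 (G = -3 + 3*4 = -3 + 12 = 9)
F(p, Z) = p (F(p, Z) = 0 + p = p)
B(C) = 1/(9 + (-55 + C)*(33 + C)) (B(C) = 1/((C + 33)*(C - 55) + 9) = 1/((33 + C)*(-55 + C) + 9) = 1/((-55 + C)*(33 + C) + 9) = 1/(9 + (-55 + C)*(33 + C)))
√(-1578 + B(F(-7, 2))) = √(-1578 + 1/(-1806 + (-7)² - 22*(-7))) = √(-1578 + 1/(-1806 + 49 + 154)) = √(-1578 + 1/(-1603)) = √(-1578 - 1/1603) = √(-2529535/1603) = I*√4054844605/1603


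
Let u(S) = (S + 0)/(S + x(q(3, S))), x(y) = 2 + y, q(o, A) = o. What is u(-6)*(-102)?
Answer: -612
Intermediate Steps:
u(S) = S/(5 + S) (u(S) = (S + 0)/(S + (2 + 3)) = S/(S + 5) = S/(5 + S))
u(-6)*(-102) = -6/(5 - 6)*(-102) = -6/(-1)*(-102) = -6*(-1)*(-102) = 6*(-102) = -612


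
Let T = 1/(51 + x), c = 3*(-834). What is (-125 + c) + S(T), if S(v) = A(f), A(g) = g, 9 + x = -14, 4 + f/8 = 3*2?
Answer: -2611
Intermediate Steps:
f = 16 (f = -32 + 8*(3*2) = -32 + 8*6 = -32 + 48 = 16)
x = -23 (x = -9 - 14 = -23)
c = -2502
T = 1/28 (T = 1/(51 - 23) = 1/28 ≈ 0.035714)
S(v) = 16
(-125 + c) + S(T) = (-125 - 2502) + 16 = -2627 + 16 = -2611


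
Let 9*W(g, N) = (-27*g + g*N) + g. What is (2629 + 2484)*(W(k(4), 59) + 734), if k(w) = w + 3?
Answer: 11652527/3 ≈ 3.8842e+6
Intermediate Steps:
k(w) = 3 + w
W(g, N) = -26*g/9 + N*g/9 (W(g, N) = ((-27*g + g*N) + g)/9 = ((-27*g + N*g) + g)/9 = (-26*g + N*g)/9 = -26*g/9 + N*g/9)
(2629 + 2484)*(W(k(4), 59) + 734) = (2629 + 2484)*((3 + 4)*(-26 + 59)/9 + 734) = 5113*((1/9)*7*33 + 734) = 5113*(77/3 + 734) = 5113*(2279/3) = 11652527/3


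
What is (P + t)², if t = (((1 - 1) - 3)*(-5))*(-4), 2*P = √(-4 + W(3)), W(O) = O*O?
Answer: (120 - √5)²/4 ≈ 3467.1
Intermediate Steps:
W(O) = O²
P = √5/2 (P = √(-4 + 3²)/2 = √(-4 + 9)/2 = √5/2 ≈ 1.1180)
t = -60 (t = ((0 - 3)*(-5))*(-4) = -3*(-5)*(-4) = 15*(-4) = -60)
(P + t)² = (√5/2 - 60)² = (-60 + √5/2)²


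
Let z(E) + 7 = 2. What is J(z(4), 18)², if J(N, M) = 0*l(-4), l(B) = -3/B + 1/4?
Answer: 0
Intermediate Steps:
z(E) = -5 (z(E) = -7 + 2 = -5)
l(B) = ¼ - 3/B (l(B) = -3/B + 1*(¼) = -3/B + ¼ = ¼ - 3/B)
J(N, M) = 0 (J(N, M) = 0*((¼)*(-12 - 4)/(-4)) = 0*((¼)*(-¼)*(-16)) = 0*1 = 0)
J(z(4), 18)² = 0² = 0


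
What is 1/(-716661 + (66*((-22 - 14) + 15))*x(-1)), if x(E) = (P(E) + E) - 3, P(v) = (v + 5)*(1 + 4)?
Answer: -1/738837 ≈ -1.3535e-6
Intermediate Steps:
P(v) = 25 + 5*v (P(v) = (5 + v)*5 = 25 + 5*v)
x(E) = 22 + 6*E (x(E) = ((25 + 5*E) + E) - 3 = (25 + 6*E) - 3 = 22 + 6*E)
1/(-716661 + (66*((-22 - 14) + 15))*x(-1)) = 1/(-716661 + (66*((-22 - 14) + 15))*(22 + 6*(-1))) = 1/(-716661 + (66*(-36 + 15))*(22 - 6)) = 1/(-716661 + (66*(-21))*16) = 1/(-716661 - 1386*16) = 1/(-716661 - 22176) = 1/(-738837) = -1/738837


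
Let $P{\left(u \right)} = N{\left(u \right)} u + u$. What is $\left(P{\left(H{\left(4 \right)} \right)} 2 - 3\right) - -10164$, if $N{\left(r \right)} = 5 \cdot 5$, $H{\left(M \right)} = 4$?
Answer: $10369$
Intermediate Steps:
$N{\left(r \right)} = 25$
$P{\left(u \right)} = 26 u$ ($P{\left(u \right)} = 25 u + u = 26 u$)
$\left(P{\left(H{\left(4 \right)} \right)} 2 - 3\right) - -10164 = \left(26 \cdot 4 \cdot 2 - 3\right) - -10164 = \left(104 \cdot 2 - 3\right) + 10164 = \left(208 - 3\right) + 10164 = 205 + 10164 = 10369$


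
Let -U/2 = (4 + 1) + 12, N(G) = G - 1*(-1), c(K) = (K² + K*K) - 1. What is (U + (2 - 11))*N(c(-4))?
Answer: -1376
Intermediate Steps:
c(K) = -1 + 2*K² (c(K) = (K² + K²) - 1 = 2*K² - 1 = -1 + 2*K²)
N(G) = 1 + G (N(G) = G + 1 = 1 + G)
U = -34 (U = -2*((4 + 1) + 12) = -2*(5 + 12) = -2*17 = -34)
(U + (2 - 11))*N(c(-4)) = (-34 + (2 - 11))*(1 + (-1 + 2*(-4)²)) = (-34 - 9)*(1 + (-1 + 2*16)) = -43*(1 + (-1 + 32)) = -43*(1 + 31) = -43*32 = -1376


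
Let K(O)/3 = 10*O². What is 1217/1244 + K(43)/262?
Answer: 34661767/162964 ≈ 212.70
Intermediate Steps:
K(O) = 30*O² (K(O) = 3*(10*O²) = 30*O²)
1217/1244 + K(43)/262 = 1217/1244 + (30*43²)/262 = 1217*(1/1244) + (30*1849)*(1/262) = 1217/1244 + 55470*(1/262) = 1217/1244 + 27735/131 = 34661767/162964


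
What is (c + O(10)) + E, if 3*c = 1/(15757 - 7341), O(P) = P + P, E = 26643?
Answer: 673187425/25248 ≈ 26663.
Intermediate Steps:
O(P) = 2*P
c = 1/25248 (c = 1/(3*(15757 - 7341)) = (⅓)/8416 = (⅓)*(1/8416) = 1/25248 ≈ 3.9607e-5)
(c + O(10)) + E = (1/25248 + 2*10) + 26643 = (1/25248 + 20) + 26643 = 504961/25248 + 26643 = 673187425/25248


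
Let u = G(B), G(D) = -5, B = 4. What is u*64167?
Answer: -320835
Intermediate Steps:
u = -5
u*64167 = -5*64167 = -320835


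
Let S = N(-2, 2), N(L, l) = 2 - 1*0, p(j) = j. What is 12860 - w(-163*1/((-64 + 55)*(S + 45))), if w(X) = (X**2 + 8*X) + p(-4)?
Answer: 2301164495/178929 ≈ 12861.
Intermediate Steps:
N(L, l) = 2 (N(L, l) = 2 + 0 = 2)
S = 2
w(X) = -4 + X**2 + 8*X (w(X) = (X**2 + 8*X) - 4 = -4 + X**2 + 8*X)
12860 - w(-163*1/((-64 + 55)*(S + 45))) = 12860 - (-4 + (-163*1/((-64 + 55)*(2 + 45)))**2 + 8*(-163*1/((-64 + 55)*(2 + 45)))) = 12860 - (-4 + (-163/((-9*47)))**2 + 8*(-163/((-9*47)))) = 12860 - (-4 + (-163/(-423))**2 + 8*(-163/(-423))) = 12860 - (-4 + (-163*(-1/423))**2 + 8*(-163*(-1/423))) = 12860 - (-4 + (163/423)**2 + 8*(163/423)) = 12860 - (-4 + 26569/178929 + 1304/423) = 12860 - 1*(-137555/178929) = 12860 + 137555/178929 = 2301164495/178929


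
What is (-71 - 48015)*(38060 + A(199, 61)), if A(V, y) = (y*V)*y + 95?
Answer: -37441394524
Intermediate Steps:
A(V, y) = 95 + V*y**2 (A(V, y) = (V*y)*y + 95 = V*y**2 + 95 = 95 + V*y**2)
(-71 - 48015)*(38060 + A(199, 61)) = (-71 - 48015)*(38060 + (95 + 199*61**2)) = -48086*(38060 + (95 + 199*3721)) = -48086*(38060 + (95 + 740479)) = -48086*(38060 + 740574) = -48086*778634 = -37441394524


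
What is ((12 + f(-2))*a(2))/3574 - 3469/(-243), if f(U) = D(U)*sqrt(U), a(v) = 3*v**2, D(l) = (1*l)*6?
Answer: 6216599/434241 - 72*I*sqrt(2)/1787 ≈ 14.316 - 0.05698*I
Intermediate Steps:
D(l) = 6*l (D(l) = l*6 = 6*l)
f(U) = 6*U**(3/2) (f(U) = (6*U)*sqrt(U) = 6*U**(3/2))
((12 + f(-2))*a(2))/3574 - 3469/(-243) = ((12 + 6*(-2)**(3/2))*(3*2**2))/3574 - 3469/(-243) = ((12 + 6*(-2*I*sqrt(2)))*(3*4))*(1/3574) - 3469*(-1/243) = ((12 - 12*I*sqrt(2))*12)*(1/3574) + 3469/243 = (144 - 144*I*sqrt(2))*(1/3574) + 3469/243 = (72/1787 - 72*I*sqrt(2)/1787) + 3469/243 = 6216599/434241 - 72*I*sqrt(2)/1787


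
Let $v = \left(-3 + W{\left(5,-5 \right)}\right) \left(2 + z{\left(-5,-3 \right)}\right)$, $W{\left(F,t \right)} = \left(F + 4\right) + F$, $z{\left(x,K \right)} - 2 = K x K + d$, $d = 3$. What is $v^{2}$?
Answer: $174724$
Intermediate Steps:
$z{\left(x,K \right)} = 5 + x K^{2}$ ($z{\left(x,K \right)} = 2 + \left(K x K + 3\right) = 2 + \left(x K^{2} + 3\right) = 2 + \left(3 + x K^{2}\right) = 5 + x K^{2}$)
$W{\left(F,t \right)} = 4 + 2 F$ ($W{\left(F,t \right)} = \left(4 + F\right) + F = 4 + 2 F$)
$v = -418$ ($v = \left(-3 + \left(4 + 2 \cdot 5\right)\right) \left(2 + \left(5 - 5 \left(-3\right)^{2}\right)\right) = \left(-3 + \left(4 + 10\right)\right) \left(2 + \left(5 - 45\right)\right) = \left(-3 + 14\right) \left(2 + \left(5 - 45\right)\right) = 11 \left(2 - 40\right) = 11 \left(-38\right) = -418$)
$v^{2} = \left(-418\right)^{2} = 174724$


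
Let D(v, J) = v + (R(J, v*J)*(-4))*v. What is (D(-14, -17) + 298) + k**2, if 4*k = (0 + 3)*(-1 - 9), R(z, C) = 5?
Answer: 2481/4 ≈ 620.25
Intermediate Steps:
k = -15/2 (k = ((0 + 3)*(-1 - 9))/4 = (3*(-10))/4 = (1/4)*(-30) = -15/2 ≈ -7.5000)
D(v, J) = -19*v (D(v, J) = v + (5*(-4))*v = v - 20*v = -19*v)
(D(-14, -17) + 298) + k**2 = (-19*(-14) + 298) + (-15/2)**2 = (266 + 298) + 225/4 = 564 + 225/4 = 2481/4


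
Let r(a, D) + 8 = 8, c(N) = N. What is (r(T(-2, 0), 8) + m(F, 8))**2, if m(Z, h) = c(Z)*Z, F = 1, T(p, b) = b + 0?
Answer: 1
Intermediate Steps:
T(p, b) = b
r(a, D) = 0 (r(a, D) = -8 + 8 = 0)
m(Z, h) = Z**2 (m(Z, h) = Z*Z = Z**2)
(r(T(-2, 0), 8) + m(F, 8))**2 = (0 + 1**2)**2 = (0 + 1)**2 = 1**2 = 1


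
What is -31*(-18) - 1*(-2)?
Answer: 560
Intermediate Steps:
-31*(-18) - 1*(-2) = 558 + 2 = 560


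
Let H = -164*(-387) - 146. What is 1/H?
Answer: 1/63322 ≈ 1.5792e-5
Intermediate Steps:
H = 63322 (H = 63468 - 146 = 63322)
1/H = 1/63322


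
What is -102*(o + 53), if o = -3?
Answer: -5100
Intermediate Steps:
-102*(o + 53) = -102*(-3 + 53) = -102*50 = -1*5100 = -5100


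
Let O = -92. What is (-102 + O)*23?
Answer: -4462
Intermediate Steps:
(-102 + O)*23 = (-102 - 92)*23 = -194*23 = -4462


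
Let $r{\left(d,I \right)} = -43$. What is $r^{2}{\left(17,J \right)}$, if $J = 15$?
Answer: $1849$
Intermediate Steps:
$r^{2}{\left(17,J \right)} = \left(-43\right)^{2} = 1849$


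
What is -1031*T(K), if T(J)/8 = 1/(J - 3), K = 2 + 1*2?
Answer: -8248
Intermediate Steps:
K = 4 (K = 2 + 2 = 4)
T(J) = 8/(-3 + J) (T(J) = 8/(J - 3) = 8/(-3 + J))
-1031*T(K) = -8248/(-3 + 4) = -8248/1 = -8248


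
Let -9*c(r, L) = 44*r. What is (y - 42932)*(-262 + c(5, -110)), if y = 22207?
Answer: 53429050/9 ≈ 5.9366e+6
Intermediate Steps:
c(r, L) = -44*r/9
(y - 42932)*(-262 + c(5, -110)) = (22207 - 42932)*(-262 - 44/9*5) = -20725*(-262 - 220/9) = -20725*(-2578/9) = 53429050/9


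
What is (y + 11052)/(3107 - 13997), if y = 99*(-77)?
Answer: -381/1210 ≈ -0.31488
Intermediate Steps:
y = -7623
(y + 11052)/(3107 - 13997) = (-7623 + 11052)/(3107 - 13997) = 3429/(-10890) = 3429*(-1/10890) = -381/1210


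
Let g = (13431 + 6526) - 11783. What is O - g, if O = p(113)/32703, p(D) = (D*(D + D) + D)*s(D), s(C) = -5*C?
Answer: -281807137/32703 ≈ -8617.2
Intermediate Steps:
p(D) = -5*D*(D + 2*D²) (p(D) = (D*(D + D) + D)*(-5*D) = (D*(2*D) + D)*(-5*D) = (2*D² + D)*(-5*D) = (D + 2*D²)*(-5*D) = -5*D*(D + 2*D²))
g = 8174 (g = 19957 - 11783 = 8174)
O = -14492815/32703 (O = (113²*(-5 - 10*113))/32703 = (12769*(-5 - 1130))*(1/32703) = (12769*(-1135))*(1/32703) = -14492815*1/32703 = -14492815/32703 ≈ -443.16)
O - g = -14492815/32703 - 1*8174 = -14492815/32703 - 8174 = -281807137/32703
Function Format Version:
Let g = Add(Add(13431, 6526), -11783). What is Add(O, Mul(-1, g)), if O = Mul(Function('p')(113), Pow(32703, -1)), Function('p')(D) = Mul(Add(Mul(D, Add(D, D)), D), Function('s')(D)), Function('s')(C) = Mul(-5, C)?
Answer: Rational(-281807137, 32703) ≈ -8617.2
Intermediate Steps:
Function('p')(D) = Mul(-5, D, Add(D, Mul(2, Pow(D, 2)))) (Function('p')(D) = Mul(Add(Mul(D, Add(D, D)), D), Mul(-5, D)) = Mul(Add(Mul(D, Mul(2, D)), D), Mul(-5, D)) = Mul(Add(Mul(2, Pow(D, 2)), D), Mul(-5, D)) = Mul(Add(D, Mul(2, Pow(D, 2))), Mul(-5, D)) = Mul(-5, D, Add(D, Mul(2, Pow(D, 2)))))
g = 8174 (g = Add(19957, -11783) = 8174)
O = Rational(-14492815, 32703) (O = Mul(Mul(Pow(113, 2), Add(-5, Mul(-10, 113))), Pow(32703, -1)) = Mul(Mul(12769, Add(-5, -1130)), Rational(1, 32703)) = Mul(Mul(12769, -1135), Rational(1, 32703)) = Mul(-14492815, Rational(1, 32703)) = Rational(-14492815, 32703) ≈ -443.16)
Add(O, Mul(-1, g)) = Add(Rational(-14492815, 32703), Mul(-1, 8174)) = Add(Rational(-14492815, 32703), -8174) = Rational(-281807137, 32703)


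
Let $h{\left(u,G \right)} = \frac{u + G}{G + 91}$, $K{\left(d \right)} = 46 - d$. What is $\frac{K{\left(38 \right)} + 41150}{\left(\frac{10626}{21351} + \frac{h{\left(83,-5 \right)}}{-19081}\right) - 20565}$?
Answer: $- \frac{10924413618079}{5458358756386} \approx -2.0014$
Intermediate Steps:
$h{\left(u,G \right)} = \frac{G + u}{91 + G}$
$\frac{K{\left(38 \right)} + 41150}{\left(\frac{10626}{21351} + \frac{h{\left(83,-5 \right)}}{-19081}\right) - 20565} = \frac{\left(46 - 38\right) + 41150}{\left(\frac{10626}{21351} + \frac{\frac{1}{91 - 5} \left(-5 + 83\right)}{-19081}\right) - 20565} = \frac{\left(46 - 38\right) + 41150}{\left(10626 \cdot \frac{1}{21351} + \frac{1}{86} \cdot 78 \left(- \frac{1}{19081}\right)\right) - 20565} = \frac{8 + 41150}{\left(\frac{322}{647} + \frac{1}{86} \cdot 78 \left(- \frac{1}{19081}\right)\right) - 20565} = \frac{41158}{\left(\frac{322}{647} + \frac{39}{43} \left(- \frac{1}{19081}\right)\right) - 20565} = \frac{41158}{\left(\frac{322}{647} - \frac{39}{820483}\right) - 20565} = \frac{41158}{\frac{264170293}{530852501} - 20565} = \frac{41158}{- \frac{10916717512772}{530852501}} = 41158 \left(- \frac{530852501}{10916717512772}\right) = - \frac{10924413618079}{5458358756386}$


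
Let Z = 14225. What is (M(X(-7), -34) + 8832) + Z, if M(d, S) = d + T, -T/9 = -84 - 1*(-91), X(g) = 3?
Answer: 22997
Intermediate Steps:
T = -63 (T = -9*(-84 - 1*(-91)) = -9*(-84 + 91) = -9*7 = -63)
M(d, S) = -63 + d (M(d, S) = d - 63 = -63 + d)
(M(X(-7), -34) + 8832) + Z = ((-63 + 3) + 8832) + 14225 = (-60 + 8832) + 14225 = 8772 + 14225 = 22997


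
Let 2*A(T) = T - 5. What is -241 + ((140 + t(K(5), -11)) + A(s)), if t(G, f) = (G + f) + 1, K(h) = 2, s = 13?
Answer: -105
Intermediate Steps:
t(G, f) = 1 + G + f
A(T) = -5/2 + T/2 (A(T) = (T - 5)/2 = (-5 + T)/2 = -5/2 + T/2)
-241 + ((140 + t(K(5), -11)) + A(s)) = -241 + ((140 + (1 + 2 - 11)) + (-5/2 + (1/2)*13)) = -241 + ((140 - 8) + (-5/2 + 13/2)) = -241 + (132 + 4) = -241 + 136 = -105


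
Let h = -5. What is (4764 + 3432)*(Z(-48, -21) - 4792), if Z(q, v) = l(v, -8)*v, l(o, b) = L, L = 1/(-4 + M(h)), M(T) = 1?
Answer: -39217860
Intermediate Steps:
L = -⅓ (L = 1/(-4 + 1) = 1/(-3) = -⅓ ≈ -0.33333)
l(o, b) = -⅓
Z(q, v) = -v/3
(4764 + 3432)*(Z(-48, -21) - 4792) = (4764 + 3432)*(-⅓*(-21) - 4792) = 8196*(7 - 4792) = 8196*(-4785) = -39217860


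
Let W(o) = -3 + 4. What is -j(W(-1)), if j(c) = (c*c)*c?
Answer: -1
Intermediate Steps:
W(o) = 1
j(c) = c³ (j(c) = c²*c = c³)
-j(W(-1)) = -1*1³ = -1*1 = -1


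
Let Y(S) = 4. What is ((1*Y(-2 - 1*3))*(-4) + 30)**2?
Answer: 196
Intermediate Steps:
((1*Y(-2 - 1*3))*(-4) + 30)**2 = ((1*4)*(-4) + 30)**2 = (4*(-4) + 30)**2 = (-16 + 30)**2 = 14**2 = 196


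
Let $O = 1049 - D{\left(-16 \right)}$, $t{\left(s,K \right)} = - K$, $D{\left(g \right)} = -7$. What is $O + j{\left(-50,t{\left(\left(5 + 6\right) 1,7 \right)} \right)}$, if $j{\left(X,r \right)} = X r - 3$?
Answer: $1403$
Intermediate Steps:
$j{\left(X,r \right)} = -3 + X r$
$O = 1056$ ($O = 1049 - -7 = 1049 + 7 = 1056$)
$O + j{\left(-50,t{\left(\left(5 + 6\right) 1,7 \right)} \right)} = 1056 - \left(3 + 50 \left(\left(-1\right) 7\right)\right) = 1056 - -347 = 1056 + \left(-3 + 350\right) = 1056 + 347 = 1403$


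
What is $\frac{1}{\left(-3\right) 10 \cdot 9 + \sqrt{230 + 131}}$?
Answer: $- \frac{1}{251} \approx -0.0039841$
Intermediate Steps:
$\frac{1}{\left(-3\right) 10 \cdot 9 + \sqrt{230 + 131}} = \frac{1}{\left(-30\right) 9 + \sqrt{361}} = \frac{1}{-270 + 19} = \frac{1}{-251} = - \frac{1}{251}$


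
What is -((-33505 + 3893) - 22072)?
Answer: 51684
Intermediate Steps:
-((-33505 + 3893) - 22072) = -(-29612 - 22072) = -1*(-51684) = 51684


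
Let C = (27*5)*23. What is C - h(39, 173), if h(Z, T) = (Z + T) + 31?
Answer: 2862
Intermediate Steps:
h(Z, T) = 31 + T + Z (h(Z, T) = (T + Z) + 31 = 31 + T + Z)
C = 3105 (C = 135*23 = 3105)
C - h(39, 173) = 3105 - (31 + 173 + 39) = 3105 - 1*243 = 3105 - 243 = 2862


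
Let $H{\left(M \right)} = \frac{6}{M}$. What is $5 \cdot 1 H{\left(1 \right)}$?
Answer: $30$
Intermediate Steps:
$5 \cdot 1 H{\left(1 \right)} = 5 \cdot 1 \cdot \frac{6}{1} = 5 \cdot 6 \cdot 1 = 5 \cdot 6 = 30$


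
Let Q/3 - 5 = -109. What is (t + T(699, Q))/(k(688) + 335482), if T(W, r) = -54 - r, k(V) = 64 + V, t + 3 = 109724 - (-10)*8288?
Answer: 192859/336234 ≈ 0.57359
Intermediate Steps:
Q = -312 (Q = 15 + 3*(-109) = 15 - 327 = -312)
t = 192601 (t = -3 + (109724 - (-10)*8288) = -3 + (109724 - 1*(-82880)) = -3 + (109724 + 82880) = -3 + 192604 = 192601)
(t + T(699, Q))/(k(688) + 335482) = (192601 + (-54 - 1*(-312)))/((64 + 688) + 335482) = (192601 + (-54 + 312))/(752 + 335482) = (192601 + 258)/336234 = 192859*(1/336234) = 192859/336234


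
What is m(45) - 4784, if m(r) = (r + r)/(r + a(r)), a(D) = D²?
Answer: -110031/23 ≈ -4784.0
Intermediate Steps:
m(r) = 2*r/(r + r²) (m(r) = (r + r)/(r + r²) = (2*r)/(r + r²) = 2*r/(r + r²))
m(45) - 4784 = 2/(1 + 45) - 4784 = 2/46 - 4784 = 2*(1/46) - 4784 = 1/23 - 4784 = -110031/23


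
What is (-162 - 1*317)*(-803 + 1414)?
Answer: -292669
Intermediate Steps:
(-162 - 1*317)*(-803 + 1414) = (-162 - 317)*611 = -479*611 = -292669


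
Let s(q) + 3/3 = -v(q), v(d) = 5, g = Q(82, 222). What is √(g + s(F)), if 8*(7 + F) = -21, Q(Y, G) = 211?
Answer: √205 ≈ 14.318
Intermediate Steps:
g = 211
F = -77/8 (F = -7 + (⅛)*(-21) = -7 - 21/8 = -77/8 ≈ -9.6250)
s(q) = -6 (s(q) = -1 - 1*5 = -1 - 5 = -6)
√(g + s(F)) = √(211 - 6) = √205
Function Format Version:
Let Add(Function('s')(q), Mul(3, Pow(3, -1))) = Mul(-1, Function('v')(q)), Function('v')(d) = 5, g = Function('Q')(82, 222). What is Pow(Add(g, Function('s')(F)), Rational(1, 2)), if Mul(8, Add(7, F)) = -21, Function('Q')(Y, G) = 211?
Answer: Pow(205, Rational(1, 2)) ≈ 14.318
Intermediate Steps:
g = 211
F = Rational(-77, 8) (F = Add(-7, Mul(Rational(1, 8), -21)) = Add(-7, Rational(-21, 8)) = Rational(-77, 8) ≈ -9.6250)
Function('s')(q) = -6 (Function('s')(q) = Add(-1, Mul(-1, 5)) = Add(-1, -5) = -6)
Pow(Add(g, Function('s')(F)), Rational(1, 2)) = Pow(Add(211, -6), Rational(1, 2)) = Pow(205, Rational(1, 2))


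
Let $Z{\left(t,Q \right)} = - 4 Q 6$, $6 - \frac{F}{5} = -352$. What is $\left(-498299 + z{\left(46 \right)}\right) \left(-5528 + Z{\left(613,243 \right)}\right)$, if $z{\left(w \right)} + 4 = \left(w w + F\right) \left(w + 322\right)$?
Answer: $-10668232800$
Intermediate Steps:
$F = 1790$ ($F = 30 - -1760 = 30 + 1760 = 1790$)
$z{\left(w \right)} = -4 + \left(322 + w\right) \left(1790 + w^{2}\right)$ ($z{\left(w \right)} = -4 + \left(w w + 1790\right) \left(w + 322\right) = -4 + \left(w^{2} + 1790\right) \left(322 + w\right) = -4 + \left(1790 + w^{2}\right) \left(322 + w\right) = -4 + \left(322 + w\right) \left(1790 + w^{2}\right)$)
$Z{\left(t,Q \right)} = - 24 Q$
$\left(-498299 + z{\left(46 \right)}\right) \left(-5528 + Z{\left(613,243 \right)}\right) = \left(-498299 + \left(576376 + 46^{3} + 322 \cdot 46^{2} + 1790 \cdot 46\right)\right) \left(-5528 - 5832\right) = \left(-498299 + \left(576376 + 97336 + 322 \cdot 2116 + 82340\right)\right) \left(-5528 - 5832\right) = \left(-498299 + \left(576376 + 97336 + 681352 + 82340\right)\right) \left(-11360\right) = \left(-498299 + 1437404\right) \left(-11360\right) = 939105 \left(-11360\right) = -10668232800$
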